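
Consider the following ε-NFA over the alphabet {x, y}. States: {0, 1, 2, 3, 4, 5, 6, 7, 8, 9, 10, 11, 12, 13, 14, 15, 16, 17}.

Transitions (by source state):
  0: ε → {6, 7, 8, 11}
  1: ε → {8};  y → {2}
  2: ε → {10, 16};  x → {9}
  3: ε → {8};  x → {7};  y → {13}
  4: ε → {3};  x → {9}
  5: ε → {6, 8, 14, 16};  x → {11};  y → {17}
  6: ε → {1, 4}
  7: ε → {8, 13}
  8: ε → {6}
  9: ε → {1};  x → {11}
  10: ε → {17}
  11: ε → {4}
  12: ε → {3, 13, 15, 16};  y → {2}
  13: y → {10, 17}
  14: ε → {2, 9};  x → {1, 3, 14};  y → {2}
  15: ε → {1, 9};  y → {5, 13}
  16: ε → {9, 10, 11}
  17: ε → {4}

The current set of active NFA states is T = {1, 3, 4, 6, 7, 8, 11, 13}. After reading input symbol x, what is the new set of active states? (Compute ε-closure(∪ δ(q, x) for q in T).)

3 on x → {7}.
4 on x → {9}.
No x-transition from 1, 6, 7, 8, 11, 13.
Union after reading x: {7, 9}.
Now take the ε-closure:
From 7 via ε: add 8, 13.
From 9 via ε: add 1.
From 8 via ε: add 6.
From 6 via ε: add 4.
From 4 via ε: add 3.
No new states can be added; the closed set is {1, 3, 4, 6, 7, 8, 9, 13}.

{1, 3, 4, 6, 7, 8, 9, 13}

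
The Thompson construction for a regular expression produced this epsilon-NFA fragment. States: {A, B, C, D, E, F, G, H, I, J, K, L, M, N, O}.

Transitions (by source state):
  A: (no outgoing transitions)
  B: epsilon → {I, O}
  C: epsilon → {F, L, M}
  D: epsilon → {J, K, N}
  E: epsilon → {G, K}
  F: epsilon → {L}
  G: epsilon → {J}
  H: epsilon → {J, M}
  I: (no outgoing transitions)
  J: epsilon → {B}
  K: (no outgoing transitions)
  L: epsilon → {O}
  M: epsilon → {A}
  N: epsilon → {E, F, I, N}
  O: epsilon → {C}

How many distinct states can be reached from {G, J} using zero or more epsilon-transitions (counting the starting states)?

10

Start with {G, J}.
From J via epsilon: add B.
From B via epsilon: add I, O.
From O via epsilon: add C.
From C via epsilon: add F, L, M.
From M via epsilon: add A.
epsilon-closure = {A, B, C, F, G, I, J, L, M, O}, which has 10 states.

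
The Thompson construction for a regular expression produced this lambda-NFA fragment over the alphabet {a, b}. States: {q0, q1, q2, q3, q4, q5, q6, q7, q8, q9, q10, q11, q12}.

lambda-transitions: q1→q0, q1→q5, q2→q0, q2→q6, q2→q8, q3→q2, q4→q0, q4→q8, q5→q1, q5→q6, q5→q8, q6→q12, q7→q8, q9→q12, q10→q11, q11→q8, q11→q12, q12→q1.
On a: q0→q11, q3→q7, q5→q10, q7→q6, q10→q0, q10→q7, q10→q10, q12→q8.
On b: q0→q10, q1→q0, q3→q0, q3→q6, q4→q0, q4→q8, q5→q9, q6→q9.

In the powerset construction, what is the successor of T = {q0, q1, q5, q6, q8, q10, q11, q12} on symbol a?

{q0, q1, q5, q6, q7, q8, q10, q11, q12}

q0 on a → {q11}.
q5 on a → {q10}.
q10 on a → {q0, q7, q10}.
q12 on a → {q8}.
No a-transition from q1, q6, q8, q11.
Union after reading a: {q0, q7, q8, q10, q11}.
Now take the lambda-closure:
From q11 via lambda: add q12.
From q12 via lambda: add q1.
From q1 via lambda: add q5.
From q5 via lambda: add q6.
No new states can be added; the closed set is {q0, q1, q5, q6, q7, q8, q10, q11, q12}.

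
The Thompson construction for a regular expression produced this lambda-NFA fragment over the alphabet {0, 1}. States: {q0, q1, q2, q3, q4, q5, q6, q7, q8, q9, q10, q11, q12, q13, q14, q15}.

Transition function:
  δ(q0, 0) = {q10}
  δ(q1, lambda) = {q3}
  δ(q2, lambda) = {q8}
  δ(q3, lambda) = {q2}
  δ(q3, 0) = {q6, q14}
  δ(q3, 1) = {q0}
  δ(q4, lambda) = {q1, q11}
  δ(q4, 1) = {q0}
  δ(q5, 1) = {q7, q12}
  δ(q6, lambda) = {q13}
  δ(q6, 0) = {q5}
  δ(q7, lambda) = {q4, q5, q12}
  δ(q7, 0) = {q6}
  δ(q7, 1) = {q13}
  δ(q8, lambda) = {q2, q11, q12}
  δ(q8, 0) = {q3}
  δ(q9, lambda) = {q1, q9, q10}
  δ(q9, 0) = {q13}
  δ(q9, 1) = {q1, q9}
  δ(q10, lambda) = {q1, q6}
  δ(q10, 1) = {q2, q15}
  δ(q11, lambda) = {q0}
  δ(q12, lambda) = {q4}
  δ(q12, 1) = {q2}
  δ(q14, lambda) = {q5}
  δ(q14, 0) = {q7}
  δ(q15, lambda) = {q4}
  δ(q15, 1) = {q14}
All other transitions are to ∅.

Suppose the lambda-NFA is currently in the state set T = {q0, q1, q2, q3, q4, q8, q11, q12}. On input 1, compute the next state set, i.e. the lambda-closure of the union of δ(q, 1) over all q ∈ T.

{q0, q1, q2, q3, q4, q8, q11, q12}

q3 on 1 → {q0}.
q4 on 1 → {q0}.
q12 on 1 → {q2}.
No 1-transition from q0, q1, q2, q8, q11.
Union after reading 1: {q0, q2}.
Now take the lambda-closure:
From q2 via lambda: add q8.
From q8 via lambda: add q11, q12.
From q12 via lambda: add q4.
From q4 via lambda: add q1.
From q1 via lambda: add q3.
No new states can be added; the closed set is {q0, q1, q2, q3, q4, q8, q11, q12}.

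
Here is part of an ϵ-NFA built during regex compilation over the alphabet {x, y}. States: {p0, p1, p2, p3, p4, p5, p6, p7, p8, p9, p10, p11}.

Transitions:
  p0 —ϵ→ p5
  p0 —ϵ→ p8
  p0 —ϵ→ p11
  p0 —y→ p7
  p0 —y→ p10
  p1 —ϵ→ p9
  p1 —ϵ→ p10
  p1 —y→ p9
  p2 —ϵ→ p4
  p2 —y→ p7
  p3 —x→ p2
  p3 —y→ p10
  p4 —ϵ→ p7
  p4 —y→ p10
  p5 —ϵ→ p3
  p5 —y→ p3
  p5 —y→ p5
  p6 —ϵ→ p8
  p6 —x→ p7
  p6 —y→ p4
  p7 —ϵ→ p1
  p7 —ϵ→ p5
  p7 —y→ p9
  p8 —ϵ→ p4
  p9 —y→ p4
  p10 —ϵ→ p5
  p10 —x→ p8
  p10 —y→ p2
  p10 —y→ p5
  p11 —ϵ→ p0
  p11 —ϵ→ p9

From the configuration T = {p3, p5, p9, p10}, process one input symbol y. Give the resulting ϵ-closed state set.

p3 on y → {p10}.
p5 on y → {p3, p5}.
p9 on y → {p4}.
p10 on y → {p2, p5}.
Union after reading y: {p2, p3, p4, p5, p10}.
Now take the ϵ-closure:
From p4 via ϵ: add p7.
From p7 via ϵ: add p1.
From p1 via ϵ: add p9.
No new states can be added; the closed set is {p1, p2, p3, p4, p5, p7, p9, p10}.

{p1, p2, p3, p4, p5, p7, p9, p10}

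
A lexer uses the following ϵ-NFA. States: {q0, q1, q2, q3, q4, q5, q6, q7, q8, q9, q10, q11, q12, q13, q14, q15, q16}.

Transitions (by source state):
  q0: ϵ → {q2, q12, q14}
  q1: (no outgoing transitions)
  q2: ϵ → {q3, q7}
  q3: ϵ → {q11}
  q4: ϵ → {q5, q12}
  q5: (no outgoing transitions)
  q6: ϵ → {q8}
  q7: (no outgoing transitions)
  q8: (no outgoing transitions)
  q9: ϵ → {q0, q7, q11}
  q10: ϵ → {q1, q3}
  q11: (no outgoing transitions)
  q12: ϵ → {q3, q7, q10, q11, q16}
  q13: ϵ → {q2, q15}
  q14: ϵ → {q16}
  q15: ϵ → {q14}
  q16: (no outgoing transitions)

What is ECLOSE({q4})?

Start with {q4}.
From q4 via ϵ: add q5, q12.
From q12 via ϵ: add q3, q7, q10, q11, q16.
From q10 via ϵ: add q1.
No new states can be added; the closed set is {q1, q3, q4, q5, q7, q10, q11, q12, q16}.

{q1, q3, q4, q5, q7, q10, q11, q12, q16}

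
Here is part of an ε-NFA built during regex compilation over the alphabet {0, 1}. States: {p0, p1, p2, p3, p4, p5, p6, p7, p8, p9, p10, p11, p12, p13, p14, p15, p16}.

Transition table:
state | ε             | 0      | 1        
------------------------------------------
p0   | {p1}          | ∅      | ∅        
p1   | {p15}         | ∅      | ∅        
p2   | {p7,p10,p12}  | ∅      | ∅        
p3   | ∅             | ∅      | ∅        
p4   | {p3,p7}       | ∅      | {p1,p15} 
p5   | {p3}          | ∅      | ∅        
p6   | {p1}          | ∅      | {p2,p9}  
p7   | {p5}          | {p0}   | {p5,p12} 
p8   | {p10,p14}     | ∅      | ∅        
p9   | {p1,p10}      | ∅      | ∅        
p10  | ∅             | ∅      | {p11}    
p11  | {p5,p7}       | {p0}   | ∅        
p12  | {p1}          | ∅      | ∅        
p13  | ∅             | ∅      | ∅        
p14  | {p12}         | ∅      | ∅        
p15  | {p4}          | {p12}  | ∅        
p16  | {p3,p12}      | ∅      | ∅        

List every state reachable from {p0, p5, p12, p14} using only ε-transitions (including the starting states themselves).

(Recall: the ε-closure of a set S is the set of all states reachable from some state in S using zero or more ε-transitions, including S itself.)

Start with {p0, p5, p12, p14}.
From p0 via ε: add p1.
From p5 via ε: add p3.
From p1 via ε: add p15.
From p15 via ε: add p4.
From p4 via ε: add p7.
No new states can be added; the closed set is {p0, p1, p3, p4, p5, p7, p12, p14, p15}.

{p0, p1, p3, p4, p5, p7, p12, p14, p15}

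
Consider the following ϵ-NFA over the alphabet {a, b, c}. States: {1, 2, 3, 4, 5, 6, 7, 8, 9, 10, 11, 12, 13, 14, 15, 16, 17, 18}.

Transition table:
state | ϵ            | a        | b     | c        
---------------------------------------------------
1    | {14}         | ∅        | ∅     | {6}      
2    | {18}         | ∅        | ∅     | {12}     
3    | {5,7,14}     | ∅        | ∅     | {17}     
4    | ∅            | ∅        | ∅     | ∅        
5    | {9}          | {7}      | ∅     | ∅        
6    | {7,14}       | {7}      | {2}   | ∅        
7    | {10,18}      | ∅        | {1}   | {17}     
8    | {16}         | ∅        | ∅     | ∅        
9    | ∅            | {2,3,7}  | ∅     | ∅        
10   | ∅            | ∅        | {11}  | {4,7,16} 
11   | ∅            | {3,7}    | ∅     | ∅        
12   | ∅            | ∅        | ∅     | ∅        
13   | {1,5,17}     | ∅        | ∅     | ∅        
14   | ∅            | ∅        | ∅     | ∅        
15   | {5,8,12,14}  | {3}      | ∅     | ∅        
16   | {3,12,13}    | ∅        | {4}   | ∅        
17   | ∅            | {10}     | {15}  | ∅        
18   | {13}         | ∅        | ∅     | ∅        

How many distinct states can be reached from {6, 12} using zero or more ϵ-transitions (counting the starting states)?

11

Start with {6, 12}.
From 6 via ϵ: add 7, 14.
From 7 via ϵ: add 10, 18.
From 18 via ϵ: add 13.
From 13 via ϵ: add 1, 5, 17.
From 5 via ϵ: add 9.
ϵ-closure = {1, 5, 6, 7, 9, 10, 12, 13, 14, 17, 18}, which has 11 states.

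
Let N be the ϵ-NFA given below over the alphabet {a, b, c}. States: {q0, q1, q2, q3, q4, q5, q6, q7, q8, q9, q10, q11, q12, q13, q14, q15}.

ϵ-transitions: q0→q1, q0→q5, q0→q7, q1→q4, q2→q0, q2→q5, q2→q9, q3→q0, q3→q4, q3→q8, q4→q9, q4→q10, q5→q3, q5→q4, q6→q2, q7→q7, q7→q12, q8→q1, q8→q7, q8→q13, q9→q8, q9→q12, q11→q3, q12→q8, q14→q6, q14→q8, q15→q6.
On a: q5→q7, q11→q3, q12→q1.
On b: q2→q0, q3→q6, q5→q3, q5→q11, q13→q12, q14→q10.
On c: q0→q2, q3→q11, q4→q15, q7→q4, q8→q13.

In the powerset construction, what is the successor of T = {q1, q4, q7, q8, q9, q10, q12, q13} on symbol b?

{q1, q4, q7, q8, q9, q10, q12, q13}

q13 on b → {q12}.
No b-transition from q1, q4, q7, q8, q9, q10, q12.
Union after reading b: {q12}.
Now take the ϵ-closure:
From q12 via ϵ: add q8.
From q8 via ϵ: add q1, q7, q13.
From q1 via ϵ: add q4.
From q4 via ϵ: add q9, q10.
No new states can be added; the closed set is {q1, q4, q7, q8, q9, q10, q12, q13}.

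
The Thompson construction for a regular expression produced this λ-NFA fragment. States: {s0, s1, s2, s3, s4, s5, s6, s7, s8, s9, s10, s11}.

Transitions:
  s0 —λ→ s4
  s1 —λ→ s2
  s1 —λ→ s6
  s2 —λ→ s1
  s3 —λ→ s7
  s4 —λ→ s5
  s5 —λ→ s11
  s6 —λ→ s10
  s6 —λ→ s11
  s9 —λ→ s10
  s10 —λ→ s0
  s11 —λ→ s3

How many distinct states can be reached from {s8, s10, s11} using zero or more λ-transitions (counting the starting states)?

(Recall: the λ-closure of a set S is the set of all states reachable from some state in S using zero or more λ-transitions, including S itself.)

8

Start with {s8, s10, s11}.
From s10 via λ: add s0.
From s11 via λ: add s3.
From s0 via λ: add s4.
From s3 via λ: add s7.
From s4 via λ: add s5.
λ-closure = {s0, s3, s4, s5, s7, s8, s10, s11}, which has 8 states.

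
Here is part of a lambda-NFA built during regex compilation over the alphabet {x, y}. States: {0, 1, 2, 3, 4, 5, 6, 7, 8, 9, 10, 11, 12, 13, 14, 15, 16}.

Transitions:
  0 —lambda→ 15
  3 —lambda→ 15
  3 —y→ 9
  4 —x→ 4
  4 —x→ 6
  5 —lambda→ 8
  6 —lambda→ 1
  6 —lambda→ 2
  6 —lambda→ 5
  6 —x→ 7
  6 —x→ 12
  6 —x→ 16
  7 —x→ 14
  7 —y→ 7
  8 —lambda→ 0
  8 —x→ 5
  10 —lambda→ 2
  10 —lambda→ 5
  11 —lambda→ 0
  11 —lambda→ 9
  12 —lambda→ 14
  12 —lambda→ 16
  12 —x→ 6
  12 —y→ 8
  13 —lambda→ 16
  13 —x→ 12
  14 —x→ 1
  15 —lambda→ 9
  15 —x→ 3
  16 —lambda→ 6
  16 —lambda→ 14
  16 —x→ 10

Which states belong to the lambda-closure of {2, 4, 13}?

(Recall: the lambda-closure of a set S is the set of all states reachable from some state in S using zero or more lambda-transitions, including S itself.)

Start with {2, 4, 13}.
From 13 via lambda: add 16.
From 16 via lambda: add 6, 14.
From 6 via lambda: add 1, 5.
From 5 via lambda: add 8.
From 8 via lambda: add 0.
From 0 via lambda: add 15.
From 15 via lambda: add 9.
No new states can be added; the closed set is {0, 1, 2, 4, 5, 6, 8, 9, 13, 14, 15, 16}.

{0, 1, 2, 4, 5, 6, 8, 9, 13, 14, 15, 16}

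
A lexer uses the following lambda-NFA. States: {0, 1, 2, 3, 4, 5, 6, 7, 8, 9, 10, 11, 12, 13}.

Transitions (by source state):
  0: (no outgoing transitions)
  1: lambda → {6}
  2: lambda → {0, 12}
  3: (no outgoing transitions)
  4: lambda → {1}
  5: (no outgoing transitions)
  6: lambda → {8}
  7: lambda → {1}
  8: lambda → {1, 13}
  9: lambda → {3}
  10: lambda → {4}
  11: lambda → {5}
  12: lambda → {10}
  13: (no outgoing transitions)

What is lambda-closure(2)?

{0, 1, 2, 4, 6, 8, 10, 12, 13}

Start with {2}.
From 2 via lambda: add 0, 12.
From 12 via lambda: add 10.
From 10 via lambda: add 4.
From 4 via lambda: add 1.
From 1 via lambda: add 6.
From 6 via lambda: add 8.
From 8 via lambda: add 13.
No new states can be added; the closed set is {0, 1, 2, 4, 6, 8, 10, 12, 13}.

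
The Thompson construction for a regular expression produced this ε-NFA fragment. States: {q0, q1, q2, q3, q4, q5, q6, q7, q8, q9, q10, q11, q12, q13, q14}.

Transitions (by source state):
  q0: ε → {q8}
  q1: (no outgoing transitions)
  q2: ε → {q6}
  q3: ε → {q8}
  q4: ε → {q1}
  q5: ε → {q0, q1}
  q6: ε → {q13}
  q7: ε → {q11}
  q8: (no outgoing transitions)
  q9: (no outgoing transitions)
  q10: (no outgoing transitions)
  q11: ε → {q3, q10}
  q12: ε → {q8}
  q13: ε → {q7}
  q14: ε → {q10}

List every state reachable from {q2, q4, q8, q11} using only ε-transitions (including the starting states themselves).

Start with {q2, q4, q8, q11}.
From q2 via ε: add q6.
From q4 via ε: add q1.
From q11 via ε: add q3, q10.
From q6 via ε: add q13.
From q13 via ε: add q7.
No new states can be added; the closed set is {q1, q2, q3, q4, q6, q7, q8, q10, q11, q13}.

{q1, q2, q3, q4, q6, q7, q8, q10, q11, q13}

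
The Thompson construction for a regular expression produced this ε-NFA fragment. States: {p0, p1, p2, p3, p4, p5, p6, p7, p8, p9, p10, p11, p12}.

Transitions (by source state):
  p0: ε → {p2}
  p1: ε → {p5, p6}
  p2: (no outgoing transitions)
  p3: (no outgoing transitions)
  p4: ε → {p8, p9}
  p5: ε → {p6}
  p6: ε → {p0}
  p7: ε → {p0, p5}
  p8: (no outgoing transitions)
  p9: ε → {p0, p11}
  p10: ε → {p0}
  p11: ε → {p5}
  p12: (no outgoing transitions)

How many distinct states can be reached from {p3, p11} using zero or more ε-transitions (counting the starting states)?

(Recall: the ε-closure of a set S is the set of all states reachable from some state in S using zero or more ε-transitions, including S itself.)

6

Start with {p3, p11}.
From p11 via ε: add p5.
From p5 via ε: add p6.
From p6 via ε: add p0.
From p0 via ε: add p2.
ε-closure = {p0, p2, p3, p5, p6, p11}, which has 6 states.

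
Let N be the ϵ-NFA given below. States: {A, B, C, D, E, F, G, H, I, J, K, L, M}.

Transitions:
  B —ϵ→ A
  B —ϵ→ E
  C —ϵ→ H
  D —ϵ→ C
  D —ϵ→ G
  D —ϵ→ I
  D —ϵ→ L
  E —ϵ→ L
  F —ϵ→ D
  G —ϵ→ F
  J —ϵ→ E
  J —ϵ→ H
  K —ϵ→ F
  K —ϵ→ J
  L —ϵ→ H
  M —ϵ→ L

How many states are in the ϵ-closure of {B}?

5

Start with {B}.
From B via ϵ: add A, E.
From E via ϵ: add L.
From L via ϵ: add H.
ϵ-closure = {A, B, E, H, L}, which has 5 states.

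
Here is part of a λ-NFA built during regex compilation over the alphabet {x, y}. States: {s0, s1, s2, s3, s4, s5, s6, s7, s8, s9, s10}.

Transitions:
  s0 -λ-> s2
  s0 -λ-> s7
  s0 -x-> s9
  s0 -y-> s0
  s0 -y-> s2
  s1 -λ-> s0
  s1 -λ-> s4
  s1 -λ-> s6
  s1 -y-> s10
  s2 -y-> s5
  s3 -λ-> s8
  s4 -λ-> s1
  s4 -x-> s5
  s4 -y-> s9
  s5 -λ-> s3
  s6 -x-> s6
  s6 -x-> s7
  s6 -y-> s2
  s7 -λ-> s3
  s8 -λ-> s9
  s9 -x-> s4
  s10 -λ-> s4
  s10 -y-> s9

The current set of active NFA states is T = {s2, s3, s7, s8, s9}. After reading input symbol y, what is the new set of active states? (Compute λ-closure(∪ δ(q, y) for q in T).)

s2 on y → {s5}.
No y-transition from s3, s7, s8, s9.
Union after reading y: {s5}.
Now take the λ-closure:
From s5 via λ: add s3.
From s3 via λ: add s8.
From s8 via λ: add s9.
No new states can be added; the closed set is {s3, s5, s8, s9}.

{s3, s5, s8, s9}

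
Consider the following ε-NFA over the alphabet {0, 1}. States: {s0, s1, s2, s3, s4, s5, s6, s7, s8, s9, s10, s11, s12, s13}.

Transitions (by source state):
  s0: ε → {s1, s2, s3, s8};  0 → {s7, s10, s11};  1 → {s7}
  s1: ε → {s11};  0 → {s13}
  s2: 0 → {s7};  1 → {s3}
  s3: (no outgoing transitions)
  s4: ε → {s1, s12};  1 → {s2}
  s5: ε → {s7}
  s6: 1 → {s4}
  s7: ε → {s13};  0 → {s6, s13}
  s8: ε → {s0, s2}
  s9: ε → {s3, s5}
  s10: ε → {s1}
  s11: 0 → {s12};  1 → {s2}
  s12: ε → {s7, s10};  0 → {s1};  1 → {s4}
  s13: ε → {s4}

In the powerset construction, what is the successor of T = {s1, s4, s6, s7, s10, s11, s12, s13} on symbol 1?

{s1, s2, s4, s7, s10, s11, s12, s13}

s4 on 1 → {s2}.
s6 on 1 → {s4}.
s11 on 1 → {s2}.
s12 on 1 → {s4}.
No 1-transition from s1, s7, s10, s13.
Union after reading 1: {s2, s4}.
Now take the ε-closure:
From s4 via ε: add s1, s12.
From s1 via ε: add s11.
From s12 via ε: add s7, s10.
From s7 via ε: add s13.
No new states can be added; the closed set is {s1, s2, s4, s7, s10, s11, s12, s13}.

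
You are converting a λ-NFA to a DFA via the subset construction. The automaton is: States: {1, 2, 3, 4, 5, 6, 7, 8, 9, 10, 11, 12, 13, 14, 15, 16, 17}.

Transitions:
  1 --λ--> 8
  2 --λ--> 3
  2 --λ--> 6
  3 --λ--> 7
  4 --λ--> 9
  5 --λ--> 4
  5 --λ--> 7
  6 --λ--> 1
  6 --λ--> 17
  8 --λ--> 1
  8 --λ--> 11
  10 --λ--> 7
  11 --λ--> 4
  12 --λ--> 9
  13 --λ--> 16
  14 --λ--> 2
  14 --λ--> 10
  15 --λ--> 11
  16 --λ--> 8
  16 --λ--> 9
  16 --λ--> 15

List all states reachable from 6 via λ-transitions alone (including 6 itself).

Start with {6}.
From 6 via λ: add 1, 17.
From 1 via λ: add 8.
From 8 via λ: add 11.
From 11 via λ: add 4.
From 4 via λ: add 9.
No new states can be added; the closed set is {1, 4, 6, 8, 9, 11, 17}.

{1, 4, 6, 8, 9, 11, 17}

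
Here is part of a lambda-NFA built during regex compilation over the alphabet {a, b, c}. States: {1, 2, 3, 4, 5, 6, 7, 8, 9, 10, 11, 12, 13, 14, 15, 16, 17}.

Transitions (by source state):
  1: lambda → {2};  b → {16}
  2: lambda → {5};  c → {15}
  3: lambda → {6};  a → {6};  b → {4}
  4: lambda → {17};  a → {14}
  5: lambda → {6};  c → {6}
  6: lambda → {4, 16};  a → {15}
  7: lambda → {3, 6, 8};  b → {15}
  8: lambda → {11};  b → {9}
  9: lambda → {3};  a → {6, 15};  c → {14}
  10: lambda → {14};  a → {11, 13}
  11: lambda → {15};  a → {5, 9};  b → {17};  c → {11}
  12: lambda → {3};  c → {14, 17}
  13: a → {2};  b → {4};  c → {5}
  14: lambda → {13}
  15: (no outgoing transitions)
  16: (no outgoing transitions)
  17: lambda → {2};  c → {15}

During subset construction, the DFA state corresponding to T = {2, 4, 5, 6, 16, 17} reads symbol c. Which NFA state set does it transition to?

2 on c → {15}.
5 on c → {6}.
17 on c → {15}.
No c-transition from 4, 6, 16.
Union after reading c: {6, 15}.
Now take the lambda-closure:
From 6 via lambda: add 4, 16.
From 4 via lambda: add 17.
From 17 via lambda: add 2.
From 2 via lambda: add 5.
No new states can be added; the closed set is {2, 4, 5, 6, 15, 16, 17}.

{2, 4, 5, 6, 15, 16, 17}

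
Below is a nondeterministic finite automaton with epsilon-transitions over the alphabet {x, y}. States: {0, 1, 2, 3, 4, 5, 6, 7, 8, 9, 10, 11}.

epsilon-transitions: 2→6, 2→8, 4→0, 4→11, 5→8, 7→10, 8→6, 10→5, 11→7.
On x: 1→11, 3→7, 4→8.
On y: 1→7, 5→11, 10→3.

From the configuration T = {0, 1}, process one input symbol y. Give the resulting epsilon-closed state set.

1 on y → {7}.
No y-transition from 0.
Union after reading y: {7}.
Now take the epsilon-closure:
From 7 via epsilon: add 10.
From 10 via epsilon: add 5.
From 5 via epsilon: add 8.
From 8 via epsilon: add 6.
No new states can be added; the closed set is {5, 6, 7, 8, 10}.

{5, 6, 7, 8, 10}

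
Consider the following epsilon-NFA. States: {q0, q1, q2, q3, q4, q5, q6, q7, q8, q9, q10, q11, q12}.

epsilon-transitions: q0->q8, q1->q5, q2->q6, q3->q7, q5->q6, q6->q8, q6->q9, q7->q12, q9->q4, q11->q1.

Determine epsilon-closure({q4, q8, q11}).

Start with {q4, q8, q11}.
From q11 via epsilon: add q1.
From q1 via epsilon: add q5.
From q5 via epsilon: add q6.
From q6 via epsilon: add q9.
No new states can be added; the closed set is {q1, q4, q5, q6, q8, q9, q11}.

{q1, q4, q5, q6, q8, q9, q11}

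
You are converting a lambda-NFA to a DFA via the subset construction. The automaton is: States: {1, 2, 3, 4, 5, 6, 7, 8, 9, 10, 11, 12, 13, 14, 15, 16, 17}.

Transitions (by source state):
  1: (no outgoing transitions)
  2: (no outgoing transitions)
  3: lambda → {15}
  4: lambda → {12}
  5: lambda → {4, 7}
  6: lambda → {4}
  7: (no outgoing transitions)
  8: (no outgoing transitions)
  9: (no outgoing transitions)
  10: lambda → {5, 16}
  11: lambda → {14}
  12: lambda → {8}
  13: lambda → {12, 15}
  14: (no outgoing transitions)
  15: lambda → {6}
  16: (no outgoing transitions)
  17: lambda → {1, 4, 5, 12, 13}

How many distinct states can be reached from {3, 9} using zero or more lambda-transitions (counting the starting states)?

Start with {3, 9}.
From 3 via lambda: add 15.
From 15 via lambda: add 6.
From 6 via lambda: add 4.
From 4 via lambda: add 12.
From 12 via lambda: add 8.
lambda-closure = {3, 4, 6, 8, 9, 12, 15}, which has 7 states.

7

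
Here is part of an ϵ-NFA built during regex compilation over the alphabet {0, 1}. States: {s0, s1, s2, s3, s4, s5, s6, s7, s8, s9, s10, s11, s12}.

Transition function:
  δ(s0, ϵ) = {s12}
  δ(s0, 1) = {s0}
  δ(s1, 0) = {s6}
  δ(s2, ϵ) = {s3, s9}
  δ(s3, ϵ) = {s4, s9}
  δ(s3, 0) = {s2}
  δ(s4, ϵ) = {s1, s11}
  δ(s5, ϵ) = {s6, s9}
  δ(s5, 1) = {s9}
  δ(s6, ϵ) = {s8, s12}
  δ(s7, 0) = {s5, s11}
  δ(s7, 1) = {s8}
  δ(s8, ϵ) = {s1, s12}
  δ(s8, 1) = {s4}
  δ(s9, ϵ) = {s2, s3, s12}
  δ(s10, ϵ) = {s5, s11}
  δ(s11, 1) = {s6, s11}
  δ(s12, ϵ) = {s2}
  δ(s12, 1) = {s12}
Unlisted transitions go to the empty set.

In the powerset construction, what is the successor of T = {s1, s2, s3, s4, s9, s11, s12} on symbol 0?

{s1, s2, s3, s4, s6, s8, s9, s11, s12}

s1 on 0 → {s6}.
s3 on 0 → {s2}.
No 0-transition from s2, s4, s9, s11, s12.
Union after reading 0: {s2, s6}.
Now take the ϵ-closure:
From s2 via ϵ: add s3, s9.
From s6 via ϵ: add s8, s12.
From s3 via ϵ: add s4.
From s8 via ϵ: add s1.
From s4 via ϵ: add s11.
No new states can be added; the closed set is {s1, s2, s3, s4, s6, s8, s9, s11, s12}.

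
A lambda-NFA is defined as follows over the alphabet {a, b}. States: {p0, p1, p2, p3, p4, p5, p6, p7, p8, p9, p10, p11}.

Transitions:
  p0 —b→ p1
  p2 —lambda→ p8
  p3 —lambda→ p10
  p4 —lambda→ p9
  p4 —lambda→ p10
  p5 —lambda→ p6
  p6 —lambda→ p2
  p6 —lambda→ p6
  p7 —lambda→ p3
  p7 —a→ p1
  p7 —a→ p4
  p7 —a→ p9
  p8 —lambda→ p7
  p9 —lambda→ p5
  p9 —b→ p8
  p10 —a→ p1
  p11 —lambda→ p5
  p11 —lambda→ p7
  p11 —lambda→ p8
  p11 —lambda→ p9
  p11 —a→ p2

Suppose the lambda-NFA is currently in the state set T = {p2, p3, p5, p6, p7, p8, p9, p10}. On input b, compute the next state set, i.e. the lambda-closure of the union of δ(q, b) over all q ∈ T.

p9 on b → {p8}.
No b-transition from p2, p3, p5, p6, p7, p8, p10.
Union after reading b: {p8}.
Now take the lambda-closure:
From p8 via lambda: add p7.
From p7 via lambda: add p3.
From p3 via lambda: add p10.
No new states can be added; the closed set is {p3, p7, p8, p10}.

{p3, p7, p8, p10}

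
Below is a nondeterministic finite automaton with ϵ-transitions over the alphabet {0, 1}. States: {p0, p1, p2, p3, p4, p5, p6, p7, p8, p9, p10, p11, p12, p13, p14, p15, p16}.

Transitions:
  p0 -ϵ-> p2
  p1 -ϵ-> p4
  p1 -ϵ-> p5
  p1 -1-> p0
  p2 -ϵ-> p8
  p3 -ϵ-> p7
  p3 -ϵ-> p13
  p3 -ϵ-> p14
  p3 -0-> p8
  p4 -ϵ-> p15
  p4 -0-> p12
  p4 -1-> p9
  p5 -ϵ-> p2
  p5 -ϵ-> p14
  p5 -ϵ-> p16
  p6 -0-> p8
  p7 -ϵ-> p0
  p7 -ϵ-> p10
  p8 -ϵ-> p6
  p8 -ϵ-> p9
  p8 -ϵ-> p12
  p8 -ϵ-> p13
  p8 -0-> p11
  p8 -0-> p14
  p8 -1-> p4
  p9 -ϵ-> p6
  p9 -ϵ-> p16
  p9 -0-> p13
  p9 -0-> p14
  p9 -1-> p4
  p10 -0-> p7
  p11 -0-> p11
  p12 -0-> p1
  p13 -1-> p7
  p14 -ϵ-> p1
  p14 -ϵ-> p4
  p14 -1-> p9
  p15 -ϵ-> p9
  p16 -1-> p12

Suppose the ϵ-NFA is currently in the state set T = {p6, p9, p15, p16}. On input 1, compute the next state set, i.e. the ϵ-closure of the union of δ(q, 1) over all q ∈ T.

{p4, p6, p9, p12, p15, p16}

p9 on 1 → {p4}.
p16 on 1 → {p12}.
No 1-transition from p6, p15.
Union after reading 1: {p4, p12}.
Now take the ϵ-closure:
From p4 via ϵ: add p15.
From p15 via ϵ: add p9.
From p9 via ϵ: add p6, p16.
No new states can be added; the closed set is {p4, p6, p9, p12, p15, p16}.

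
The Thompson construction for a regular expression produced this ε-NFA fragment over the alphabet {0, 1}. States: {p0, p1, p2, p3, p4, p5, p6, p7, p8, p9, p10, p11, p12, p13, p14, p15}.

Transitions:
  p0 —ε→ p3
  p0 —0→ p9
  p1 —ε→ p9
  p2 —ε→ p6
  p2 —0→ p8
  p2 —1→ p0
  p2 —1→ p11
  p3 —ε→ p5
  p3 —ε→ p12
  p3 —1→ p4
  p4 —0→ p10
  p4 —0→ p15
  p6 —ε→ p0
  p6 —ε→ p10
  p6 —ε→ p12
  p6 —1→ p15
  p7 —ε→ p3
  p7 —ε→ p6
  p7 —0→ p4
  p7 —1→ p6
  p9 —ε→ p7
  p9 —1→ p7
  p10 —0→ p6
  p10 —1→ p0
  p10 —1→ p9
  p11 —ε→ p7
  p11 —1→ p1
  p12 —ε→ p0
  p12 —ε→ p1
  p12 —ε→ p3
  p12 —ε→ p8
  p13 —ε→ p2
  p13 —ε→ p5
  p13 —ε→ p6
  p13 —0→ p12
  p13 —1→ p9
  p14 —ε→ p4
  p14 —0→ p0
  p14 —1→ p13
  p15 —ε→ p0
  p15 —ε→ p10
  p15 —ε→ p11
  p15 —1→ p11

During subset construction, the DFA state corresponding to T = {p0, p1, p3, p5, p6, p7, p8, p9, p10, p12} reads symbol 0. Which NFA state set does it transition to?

{p0, p1, p3, p4, p5, p6, p7, p8, p9, p10, p12}

p0 on 0 → {p9}.
p7 on 0 → {p4}.
p10 on 0 → {p6}.
No 0-transition from p1, p3, p5, p6, p8, p9, p12.
Union after reading 0: {p4, p6, p9}.
Now take the ε-closure:
From p6 via ε: add p0, p10, p12.
From p9 via ε: add p7.
From p0 via ε: add p3.
From p12 via ε: add p1, p8.
From p3 via ε: add p5.
No new states can be added; the closed set is {p0, p1, p3, p4, p5, p6, p7, p8, p9, p10, p12}.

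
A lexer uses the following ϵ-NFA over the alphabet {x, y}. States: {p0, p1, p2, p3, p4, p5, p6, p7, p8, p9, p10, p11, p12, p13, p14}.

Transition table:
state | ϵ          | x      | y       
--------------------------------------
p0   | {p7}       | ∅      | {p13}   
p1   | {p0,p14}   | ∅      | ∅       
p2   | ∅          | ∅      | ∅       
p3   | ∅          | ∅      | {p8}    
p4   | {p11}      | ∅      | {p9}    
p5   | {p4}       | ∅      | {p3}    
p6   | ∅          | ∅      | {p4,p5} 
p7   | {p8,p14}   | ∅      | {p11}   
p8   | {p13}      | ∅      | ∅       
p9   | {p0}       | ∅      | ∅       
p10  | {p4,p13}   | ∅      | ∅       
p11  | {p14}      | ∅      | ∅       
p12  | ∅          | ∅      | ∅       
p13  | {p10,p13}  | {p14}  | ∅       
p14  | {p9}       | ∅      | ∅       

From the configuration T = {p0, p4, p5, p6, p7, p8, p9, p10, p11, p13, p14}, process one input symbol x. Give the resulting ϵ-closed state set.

p13 on x → {p14}.
No x-transition from p0, p4, p5, p6, p7, p8, p9, p10, p11, p14.
Union after reading x: {p14}.
Now take the ϵ-closure:
From p14 via ϵ: add p9.
From p9 via ϵ: add p0.
From p0 via ϵ: add p7.
From p7 via ϵ: add p8.
From p8 via ϵ: add p13.
From p13 via ϵ: add p10.
From p10 via ϵ: add p4.
From p4 via ϵ: add p11.
No new states can be added; the closed set is {p0, p4, p7, p8, p9, p10, p11, p13, p14}.

{p0, p4, p7, p8, p9, p10, p11, p13, p14}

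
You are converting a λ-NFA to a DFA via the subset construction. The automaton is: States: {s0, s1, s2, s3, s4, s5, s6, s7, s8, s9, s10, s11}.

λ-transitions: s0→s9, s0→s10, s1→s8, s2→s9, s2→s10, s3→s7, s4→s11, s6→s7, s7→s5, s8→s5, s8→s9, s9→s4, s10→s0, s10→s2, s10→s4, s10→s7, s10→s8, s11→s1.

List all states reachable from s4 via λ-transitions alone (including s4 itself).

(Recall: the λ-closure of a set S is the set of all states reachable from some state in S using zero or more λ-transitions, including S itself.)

Start with {s4}.
From s4 via λ: add s11.
From s11 via λ: add s1.
From s1 via λ: add s8.
From s8 via λ: add s5, s9.
No new states can be added; the closed set is {s1, s4, s5, s8, s9, s11}.

{s1, s4, s5, s8, s9, s11}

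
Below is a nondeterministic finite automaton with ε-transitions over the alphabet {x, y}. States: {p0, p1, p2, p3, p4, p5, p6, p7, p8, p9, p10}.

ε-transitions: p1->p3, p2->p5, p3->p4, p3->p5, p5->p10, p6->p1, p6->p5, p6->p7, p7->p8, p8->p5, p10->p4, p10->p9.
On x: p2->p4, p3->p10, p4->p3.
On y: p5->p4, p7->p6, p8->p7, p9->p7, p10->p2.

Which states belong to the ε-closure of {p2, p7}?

Start with {p2, p7}.
From p2 via ε: add p5.
From p7 via ε: add p8.
From p5 via ε: add p10.
From p10 via ε: add p4, p9.
No new states can be added; the closed set is {p2, p4, p5, p7, p8, p9, p10}.

{p2, p4, p5, p7, p8, p9, p10}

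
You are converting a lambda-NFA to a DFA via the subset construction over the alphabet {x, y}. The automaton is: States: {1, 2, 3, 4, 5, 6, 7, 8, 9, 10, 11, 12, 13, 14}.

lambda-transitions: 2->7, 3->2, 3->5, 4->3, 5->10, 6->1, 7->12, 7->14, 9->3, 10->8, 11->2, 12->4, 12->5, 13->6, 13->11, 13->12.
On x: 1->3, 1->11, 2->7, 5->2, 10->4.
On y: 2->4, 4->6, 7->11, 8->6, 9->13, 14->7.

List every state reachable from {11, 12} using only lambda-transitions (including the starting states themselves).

{2, 3, 4, 5, 7, 8, 10, 11, 12, 14}

Start with {11, 12}.
From 11 via lambda: add 2.
From 12 via lambda: add 4, 5.
From 2 via lambda: add 7.
From 4 via lambda: add 3.
From 5 via lambda: add 10.
From 7 via lambda: add 14.
From 10 via lambda: add 8.
No new states can be added; the closed set is {2, 3, 4, 5, 7, 8, 10, 11, 12, 14}.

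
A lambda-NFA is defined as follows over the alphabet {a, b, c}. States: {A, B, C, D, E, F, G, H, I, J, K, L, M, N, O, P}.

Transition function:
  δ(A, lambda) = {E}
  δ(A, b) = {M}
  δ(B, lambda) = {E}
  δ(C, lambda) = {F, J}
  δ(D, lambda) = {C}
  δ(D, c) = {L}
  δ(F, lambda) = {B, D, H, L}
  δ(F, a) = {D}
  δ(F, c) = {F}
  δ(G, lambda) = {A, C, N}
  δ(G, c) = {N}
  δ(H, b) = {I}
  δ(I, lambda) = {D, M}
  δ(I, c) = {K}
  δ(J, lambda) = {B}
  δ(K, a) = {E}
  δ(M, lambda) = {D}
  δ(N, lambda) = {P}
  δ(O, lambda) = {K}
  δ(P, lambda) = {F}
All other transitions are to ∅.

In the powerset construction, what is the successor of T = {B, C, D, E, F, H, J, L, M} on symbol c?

D on c → {L}.
F on c → {F}.
No c-transition from B, C, E, H, J, L, M.
Union after reading c: {F, L}.
Now take the lambda-closure:
From F via lambda: add B, D, H.
From B via lambda: add E.
From D via lambda: add C.
From C via lambda: add J.
No new states can be added; the closed set is {B, C, D, E, F, H, J, L}.

{B, C, D, E, F, H, J, L}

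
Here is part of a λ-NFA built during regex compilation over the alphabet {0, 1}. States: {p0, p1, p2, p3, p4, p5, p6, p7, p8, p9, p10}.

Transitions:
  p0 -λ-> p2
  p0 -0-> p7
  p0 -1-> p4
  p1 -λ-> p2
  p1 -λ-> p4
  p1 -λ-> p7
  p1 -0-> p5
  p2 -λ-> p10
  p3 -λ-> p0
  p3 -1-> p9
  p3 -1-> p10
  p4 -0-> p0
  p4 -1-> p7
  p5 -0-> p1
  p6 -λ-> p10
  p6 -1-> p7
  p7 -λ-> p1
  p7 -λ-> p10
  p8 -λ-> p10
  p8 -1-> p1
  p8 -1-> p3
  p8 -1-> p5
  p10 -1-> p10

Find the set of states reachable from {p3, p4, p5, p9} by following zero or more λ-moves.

{p0, p2, p3, p4, p5, p9, p10}

Start with {p3, p4, p5, p9}.
From p3 via λ: add p0.
From p0 via λ: add p2.
From p2 via λ: add p10.
No new states can be added; the closed set is {p0, p2, p3, p4, p5, p9, p10}.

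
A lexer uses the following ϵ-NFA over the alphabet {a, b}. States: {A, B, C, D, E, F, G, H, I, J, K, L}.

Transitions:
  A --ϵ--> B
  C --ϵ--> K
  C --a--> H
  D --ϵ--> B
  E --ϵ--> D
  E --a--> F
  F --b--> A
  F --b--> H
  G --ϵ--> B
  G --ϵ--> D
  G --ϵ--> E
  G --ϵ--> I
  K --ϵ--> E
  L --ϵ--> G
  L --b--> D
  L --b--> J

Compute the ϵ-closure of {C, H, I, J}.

Start with {C, H, I, J}.
From C via ϵ: add K.
From K via ϵ: add E.
From E via ϵ: add D.
From D via ϵ: add B.
No new states can be added; the closed set is {B, C, D, E, H, I, J, K}.

{B, C, D, E, H, I, J, K}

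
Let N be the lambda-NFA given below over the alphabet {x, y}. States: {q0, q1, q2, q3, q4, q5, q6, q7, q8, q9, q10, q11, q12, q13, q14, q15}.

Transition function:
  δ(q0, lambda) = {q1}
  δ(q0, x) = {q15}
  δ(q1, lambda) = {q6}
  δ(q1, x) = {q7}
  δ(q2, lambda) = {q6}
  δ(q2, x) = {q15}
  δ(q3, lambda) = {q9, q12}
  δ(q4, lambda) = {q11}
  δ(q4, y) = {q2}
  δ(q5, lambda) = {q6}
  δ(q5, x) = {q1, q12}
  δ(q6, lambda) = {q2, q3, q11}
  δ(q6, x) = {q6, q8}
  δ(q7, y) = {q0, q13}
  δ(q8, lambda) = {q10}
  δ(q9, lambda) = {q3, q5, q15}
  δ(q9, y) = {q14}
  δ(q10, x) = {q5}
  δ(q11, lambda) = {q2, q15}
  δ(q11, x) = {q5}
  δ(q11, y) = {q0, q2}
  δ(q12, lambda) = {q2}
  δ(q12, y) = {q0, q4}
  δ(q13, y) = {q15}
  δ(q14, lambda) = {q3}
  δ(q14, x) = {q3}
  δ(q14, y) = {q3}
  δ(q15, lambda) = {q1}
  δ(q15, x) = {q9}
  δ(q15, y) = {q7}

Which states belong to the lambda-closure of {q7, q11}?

{q1, q2, q3, q5, q6, q7, q9, q11, q12, q15}

Start with {q7, q11}.
From q11 via lambda: add q2, q15.
From q2 via lambda: add q6.
From q15 via lambda: add q1.
From q6 via lambda: add q3.
From q3 via lambda: add q9, q12.
From q9 via lambda: add q5.
No new states can be added; the closed set is {q1, q2, q3, q5, q6, q7, q9, q11, q12, q15}.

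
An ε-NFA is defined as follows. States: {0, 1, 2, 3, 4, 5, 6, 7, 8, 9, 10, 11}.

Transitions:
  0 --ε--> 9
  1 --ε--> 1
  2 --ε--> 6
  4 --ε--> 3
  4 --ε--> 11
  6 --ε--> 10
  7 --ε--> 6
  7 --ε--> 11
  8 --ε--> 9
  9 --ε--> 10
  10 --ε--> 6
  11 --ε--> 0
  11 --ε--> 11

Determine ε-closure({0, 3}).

{0, 3, 6, 9, 10}

Start with {0, 3}.
From 0 via ε: add 9.
From 9 via ε: add 10.
From 10 via ε: add 6.
No new states can be added; the closed set is {0, 3, 6, 9, 10}.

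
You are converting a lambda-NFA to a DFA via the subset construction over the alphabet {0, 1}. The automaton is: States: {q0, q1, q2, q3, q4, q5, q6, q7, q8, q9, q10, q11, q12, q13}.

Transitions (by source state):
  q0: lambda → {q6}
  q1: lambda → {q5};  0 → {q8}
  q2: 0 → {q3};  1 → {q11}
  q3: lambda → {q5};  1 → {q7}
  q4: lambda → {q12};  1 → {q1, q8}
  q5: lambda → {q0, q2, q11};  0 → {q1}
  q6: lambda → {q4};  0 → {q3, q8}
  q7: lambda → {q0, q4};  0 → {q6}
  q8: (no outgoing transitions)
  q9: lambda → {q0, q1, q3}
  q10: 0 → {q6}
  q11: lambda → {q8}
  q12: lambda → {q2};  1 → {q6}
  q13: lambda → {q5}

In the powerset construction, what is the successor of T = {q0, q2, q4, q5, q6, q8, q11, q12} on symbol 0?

{q0, q1, q2, q3, q4, q5, q6, q8, q11, q12}

q2 on 0 → {q3}.
q5 on 0 → {q1}.
q6 on 0 → {q3, q8}.
No 0-transition from q0, q4, q8, q11, q12.
Union after reading 0: {q1, q3, q8}.
Now take the lambda-closure:
From q1 via lambda: add q5.
From q5 via lambda: add q0, q2, q11.
From q0 via lambda: add q6.
From q6 via lambda: add q4.
From q4 via lambda: add q12.
No new states can be added; the closed set is {q0, q1, q2, q3, q4, q5, q6, q8, q11, q12}.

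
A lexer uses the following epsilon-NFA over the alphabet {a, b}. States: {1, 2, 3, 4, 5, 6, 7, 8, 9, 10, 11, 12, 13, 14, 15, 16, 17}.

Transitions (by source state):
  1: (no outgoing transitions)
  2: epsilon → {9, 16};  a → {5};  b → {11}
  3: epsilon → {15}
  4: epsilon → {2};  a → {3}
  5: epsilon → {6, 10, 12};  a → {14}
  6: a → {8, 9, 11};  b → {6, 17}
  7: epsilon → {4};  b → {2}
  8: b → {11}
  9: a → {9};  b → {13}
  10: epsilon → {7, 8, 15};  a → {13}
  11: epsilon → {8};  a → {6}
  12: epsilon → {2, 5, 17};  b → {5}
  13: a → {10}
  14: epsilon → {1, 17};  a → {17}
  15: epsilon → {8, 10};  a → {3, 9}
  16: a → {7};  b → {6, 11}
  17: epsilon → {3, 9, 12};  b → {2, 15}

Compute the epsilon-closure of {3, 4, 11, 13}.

Start with {3, 4, 11, 13}.
From 3 via epsilon: add 15.
From 4 via epsilon: add 2.
From 11 via epsilon: add 8.
From 2 via epsilon: add 9, 16.
From 15 via epsilon: add 10.
From 10 via epsilon: add 7.
No new states can be added; the closed set is {2, 3, 4, 7, 8, 9, 10, 11, 13, 15, 16}.

{2, 3, 4, 7, 8, 9, 10, 11, 13, 15, 16}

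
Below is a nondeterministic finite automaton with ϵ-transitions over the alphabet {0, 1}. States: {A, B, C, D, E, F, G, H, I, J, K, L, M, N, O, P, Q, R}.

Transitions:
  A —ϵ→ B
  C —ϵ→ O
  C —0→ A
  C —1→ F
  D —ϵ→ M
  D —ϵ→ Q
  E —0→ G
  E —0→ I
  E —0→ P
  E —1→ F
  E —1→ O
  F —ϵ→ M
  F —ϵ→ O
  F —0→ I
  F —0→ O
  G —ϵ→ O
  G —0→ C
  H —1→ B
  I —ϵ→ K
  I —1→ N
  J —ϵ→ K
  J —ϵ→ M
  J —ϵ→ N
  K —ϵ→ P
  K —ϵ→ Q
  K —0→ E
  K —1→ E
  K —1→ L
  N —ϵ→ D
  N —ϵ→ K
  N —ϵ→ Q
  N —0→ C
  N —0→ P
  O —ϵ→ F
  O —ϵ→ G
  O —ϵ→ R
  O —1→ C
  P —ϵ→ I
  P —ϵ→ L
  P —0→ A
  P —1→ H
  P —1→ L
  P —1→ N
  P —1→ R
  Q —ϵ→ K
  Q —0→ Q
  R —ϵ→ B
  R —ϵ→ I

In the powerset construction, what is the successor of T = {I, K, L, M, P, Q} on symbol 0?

{A, B, E, I, K, L, P, Q}

K on 0 → {E}.
P on 0 → {A}.
Q on 0 → {Q}.
No 0-transition from I, L, M.
Union after reading 0: {A, E, Q}.
Now take the ϵ-closure:
From A via ϵ: add B.
From Q via ϵ: add K.
From K via ϵ: add P.
From P via ϵ: add I, L.
No new states can be added; the closed set is {A, B, E, I, K, L, P, Q}.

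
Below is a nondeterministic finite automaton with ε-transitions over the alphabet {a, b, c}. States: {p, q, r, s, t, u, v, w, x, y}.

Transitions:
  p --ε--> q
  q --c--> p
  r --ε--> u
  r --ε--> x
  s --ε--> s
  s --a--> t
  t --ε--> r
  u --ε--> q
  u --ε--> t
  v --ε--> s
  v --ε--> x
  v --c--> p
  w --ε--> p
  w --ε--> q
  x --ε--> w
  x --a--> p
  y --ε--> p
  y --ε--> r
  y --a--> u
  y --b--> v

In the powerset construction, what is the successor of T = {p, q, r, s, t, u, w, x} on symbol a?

{p, q, r, t, u, w, x}

s on a → {t}.
x on a → {p}.
No a-transition from p, q, r, t, u, w.
Union after reading a: {p, t}.
Now take the ε-closure:
From p via ε: add q.
From t via ε: add r.
From r via ε: add u, x.
From x via ε: add w.
No new states can be added; the closed set is {p, q, r, t, u, w, x}.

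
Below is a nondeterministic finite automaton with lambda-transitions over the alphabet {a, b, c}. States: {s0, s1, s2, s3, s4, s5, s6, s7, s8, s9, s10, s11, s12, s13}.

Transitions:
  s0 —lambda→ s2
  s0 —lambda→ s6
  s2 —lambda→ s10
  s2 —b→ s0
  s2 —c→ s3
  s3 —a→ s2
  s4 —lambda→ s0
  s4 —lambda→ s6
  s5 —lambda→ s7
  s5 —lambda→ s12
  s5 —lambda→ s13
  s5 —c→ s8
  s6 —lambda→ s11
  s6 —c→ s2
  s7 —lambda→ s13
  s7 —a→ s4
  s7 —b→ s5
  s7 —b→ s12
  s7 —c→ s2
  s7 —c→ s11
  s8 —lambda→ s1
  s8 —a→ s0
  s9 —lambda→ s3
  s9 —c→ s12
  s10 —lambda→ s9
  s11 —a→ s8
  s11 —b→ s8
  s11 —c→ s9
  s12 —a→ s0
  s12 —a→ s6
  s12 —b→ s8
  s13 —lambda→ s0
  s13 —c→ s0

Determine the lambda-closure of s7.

{s0, s2, s3, s6, s7, s9, s10, s11, s13}

Start with {s7}.
From s7 via lambda: add s13.
From s13 via lambda: add s0.
From s0 via lambda: add s2, s6.
From s2 via lambda: add s10.
From s6 via lambda: add s11.
From s10 via lambda: add s9.
From s9 via lambda: add s3.
No new states can be added; the closed set is {s0, s2, s3, s6, s7, s9, s10, s11, s13}.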